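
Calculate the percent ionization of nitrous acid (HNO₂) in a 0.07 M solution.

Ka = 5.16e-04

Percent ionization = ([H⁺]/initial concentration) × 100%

Using Ka equilibrium: x² + Ka×x - Ka×C = 0. Solving: [H⁺] = 5.7575e-03. Percent = (5.7575e-03/0.07) × 100

Percent ionization = 8.23%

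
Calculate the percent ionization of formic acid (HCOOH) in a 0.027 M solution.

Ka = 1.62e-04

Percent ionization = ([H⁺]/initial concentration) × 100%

Using Ka equilibrium: x² + Ka×x - Ka×C = 0. Solving: [H⁺] = 2.0120e-03. Percent = (2.0120e-03/0.027) × 100

Percent ionization = 7.45%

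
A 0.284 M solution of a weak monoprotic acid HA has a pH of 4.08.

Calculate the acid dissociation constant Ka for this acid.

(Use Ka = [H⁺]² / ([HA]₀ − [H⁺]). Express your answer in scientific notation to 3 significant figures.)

[H⁺] = 10^(−pH) = 10^(−4.08) = 8.318e-05 M. For HA ⇌ H⁺ + A⁻, Ka = [H⁺][A⁻]/[HA] = [H⁺]² / ([HA]₀ − [H⁺]) = (8.318e-05)² / (0.284 − 8.318e-05) = 2.44e-08.

K_a = 2.44e-08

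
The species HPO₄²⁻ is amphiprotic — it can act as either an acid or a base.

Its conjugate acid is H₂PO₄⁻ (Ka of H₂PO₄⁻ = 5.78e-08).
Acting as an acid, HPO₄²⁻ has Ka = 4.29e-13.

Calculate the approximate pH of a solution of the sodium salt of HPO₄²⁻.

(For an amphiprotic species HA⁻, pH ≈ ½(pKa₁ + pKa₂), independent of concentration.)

pKa₁ = -log(5.78e-08) = 7.24; pKa₂ = -log(4.29e-13) = 12.37. For an amphiprotic species, pH ≈ ½(pKa₁ + pKa₂) = ½(7.24 + 12.37) = 9.80.

pH = 9.80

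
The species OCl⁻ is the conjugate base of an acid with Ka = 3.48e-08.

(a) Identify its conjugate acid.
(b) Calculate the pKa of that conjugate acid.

(a) The conjugate acid is formed by adding one H⁺ to OCl⁻, giving HOCl. (b) pKa = -log(Ka) = -log(3.48e-08) = 7.46.

Conjugate acid: HOCl; pK_a = 7.46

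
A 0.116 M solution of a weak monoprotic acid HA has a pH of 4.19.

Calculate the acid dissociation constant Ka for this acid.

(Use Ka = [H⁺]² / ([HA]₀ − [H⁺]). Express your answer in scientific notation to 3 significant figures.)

[H⁺] = 10^(−pH) = 10^(−4.19) = 6.457e-05 M. For HA ⇌ H⁺ + A⁻, Ka = [H⁺][A⁻]/[HA] = [H⁺]² / ([HA]₀ − [H⁺]) = (6.457e-05)² / (0.116 − 6.457e-05) = 3.60e-08.

K_a = 3.60e-08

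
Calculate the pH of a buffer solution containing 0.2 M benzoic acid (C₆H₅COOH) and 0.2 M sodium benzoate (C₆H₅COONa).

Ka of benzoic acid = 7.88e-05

pKa = -log(7.88e-05) = 4.10. pH = pKa + log([A⁻]/[HA]) = 4.10 + log(0.2/0.2)

pH = 4.10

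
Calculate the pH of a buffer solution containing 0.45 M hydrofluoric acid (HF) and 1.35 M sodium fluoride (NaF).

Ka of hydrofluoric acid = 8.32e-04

pKa = -log(8.32e-04) = 3.08. pH = pKa + log([A⁻]/[HA]) = 3.08 + log(1.35/0.45)

pH = 3.56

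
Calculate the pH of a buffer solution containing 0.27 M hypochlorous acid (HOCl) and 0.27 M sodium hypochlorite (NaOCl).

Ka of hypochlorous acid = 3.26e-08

pKa = -log(3.26e-08) = 7.49. pH = pKa + log([A⁻]/[HA]) = 7.49 + log(0.27/0.27)

pH = 7.49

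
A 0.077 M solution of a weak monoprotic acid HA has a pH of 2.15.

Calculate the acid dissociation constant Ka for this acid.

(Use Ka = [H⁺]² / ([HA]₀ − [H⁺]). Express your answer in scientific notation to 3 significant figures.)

[H⁺] = 10^(−pH) = 10^(−2.15) = 7.079e-03 M. For HA ⇌ H⁺ + A⁻, Ka = [H⁺][A⁻]/[HA] = [H⁺]² / ([HA]₀ − [H⁺]) = (7.079e-03)² / (0.077 − 7.079e-03) = 7.17e-04.

K_a = 7.17e-04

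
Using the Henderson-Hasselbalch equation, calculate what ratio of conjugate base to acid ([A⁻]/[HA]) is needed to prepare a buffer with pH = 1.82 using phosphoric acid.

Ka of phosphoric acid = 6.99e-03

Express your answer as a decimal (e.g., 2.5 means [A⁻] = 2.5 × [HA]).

pKa = -log(6.99e-03) = 2.1555. pH = pKa + log([A⁻]/[HA]), so log([A⁻]/[HA]) = pH − pKa = 1.82 − 2.1555 = -0.3355. [A⁻]/[HA] = 10^(-0.3355) = 0.462

[A⁻]/[HA] = 0.462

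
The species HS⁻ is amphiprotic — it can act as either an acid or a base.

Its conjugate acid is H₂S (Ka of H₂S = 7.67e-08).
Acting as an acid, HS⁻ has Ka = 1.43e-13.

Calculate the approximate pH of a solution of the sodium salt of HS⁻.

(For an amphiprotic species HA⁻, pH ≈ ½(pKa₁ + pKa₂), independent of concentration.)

pKa₁ = -log(7.67e-08) = 7.12; pKa₂ = -log(1.43e-13) = 12.84. For an amphiprotic species, pH ≈ ½(pKa₁ + pKa₂) = ½(7.12 + 12.84) = 9.98.

pH = 9.98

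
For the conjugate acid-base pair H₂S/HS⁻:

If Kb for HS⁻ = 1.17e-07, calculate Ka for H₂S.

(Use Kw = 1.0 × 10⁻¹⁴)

For a conjugate pair Ka × Kb = Kw, so Ka = Kw/Kb = 1.0 × 10⁻¹⁴ / 1.17e-07 = 8.55e-08.

K_a = 8.55e-08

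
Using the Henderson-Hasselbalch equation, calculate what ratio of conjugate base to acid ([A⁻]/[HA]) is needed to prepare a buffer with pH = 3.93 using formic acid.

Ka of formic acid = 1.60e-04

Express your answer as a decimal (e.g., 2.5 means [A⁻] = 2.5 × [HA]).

pKa = -log(1.60e-04) = 3.7959. pH = pKa + log([A⁻]/[HA]), so log([A⁻]/[HA]) = pH − pKa = 3.93 − 3.7959 = 0.1341. [A⁻]/[HA] = 10^(0.1341) = 1.36

[A⁻]/[HA] = 1.36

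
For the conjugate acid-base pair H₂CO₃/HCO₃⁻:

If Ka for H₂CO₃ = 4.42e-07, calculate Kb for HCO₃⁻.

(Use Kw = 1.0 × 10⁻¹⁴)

For a conjugate pair Ka × Kb = Kw, so Kb = Kw/Ka = 1.0 × 10⁻¹⁴ / 4.42e-07 = 2.26e-08.

K_b = 2.26e-08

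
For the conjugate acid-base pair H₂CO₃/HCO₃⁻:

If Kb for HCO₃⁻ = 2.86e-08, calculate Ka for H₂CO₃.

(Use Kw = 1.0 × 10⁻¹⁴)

For a conjugate pair Ka × Kb = Kw, so Ka = Kw/Kb = 1.0 × 10⁻¹⁴ / 2.86e-08 = 3.50e-07.

K_a = 3.50e-07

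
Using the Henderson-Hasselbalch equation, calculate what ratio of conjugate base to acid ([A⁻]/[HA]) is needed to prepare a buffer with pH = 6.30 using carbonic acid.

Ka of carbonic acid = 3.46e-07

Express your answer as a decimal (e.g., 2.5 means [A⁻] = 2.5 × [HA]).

pKa = -log(3.46e-07) = 6.4609. pH = pKa + log([A⁻]/[HA]), so log([A⁻]/[HA]) = pH − pKa = 6.30 − 6.4609 = -0.1609. [A⁻]/[HA] = 10^(-0.1609) = 0.690

[A⁻]/[HA] = 0.690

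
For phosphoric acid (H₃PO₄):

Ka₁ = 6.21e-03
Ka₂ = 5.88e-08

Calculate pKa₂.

pKa₂ = -log(Ka₂) = -log(5.88e-08) = 7.23.

pK_{a2} = 7.23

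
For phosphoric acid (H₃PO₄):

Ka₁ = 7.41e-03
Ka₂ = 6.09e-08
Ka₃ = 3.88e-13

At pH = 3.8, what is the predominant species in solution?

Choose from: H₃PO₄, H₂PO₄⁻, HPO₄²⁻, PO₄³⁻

pKa₁ = 2.13, pKa₂ = 7.22, pKa₃ = 12.41. For a polyprotic acid the predominant species crosses at each pKa: below pKa_n the protonated form dominates, above it the deprotonated form does. At pH = 3.8, the predominant species is H₂PO₄⁻.

H₂PO₄⁻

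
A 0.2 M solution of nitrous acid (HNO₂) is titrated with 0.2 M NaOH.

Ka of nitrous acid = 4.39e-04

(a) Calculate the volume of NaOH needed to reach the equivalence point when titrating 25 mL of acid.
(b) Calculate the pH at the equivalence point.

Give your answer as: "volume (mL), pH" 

moles acid = 0.2 × 25/1000 = 0.005 mol; V_base = moles/0.2 × 1000 = 25.0 mL. At equivalence only the conjugate base is present: [A⁻] = 0.005/0.050 = 1.0000e-01 M. Kb = Kw/Ka = 2.28e-11; [OH⁻] = √(Kb × [A⁻]) = 1.5093e-06; pOH = 5.82; pH = 14 - pOH = 8.18.

V = 25.0 mL, pH = 8.18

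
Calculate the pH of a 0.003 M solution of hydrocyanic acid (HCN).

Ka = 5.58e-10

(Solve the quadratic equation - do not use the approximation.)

x² + Ka×x - Ka×C = 0. Using quadratic formula: [H⁺] = 1.2936e-06

pH = 5.89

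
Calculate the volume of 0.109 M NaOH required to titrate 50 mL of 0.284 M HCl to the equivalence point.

At equivalence: moles acid = moles base. moles HCl = 0.284 × 50/1000 = 0.0142 mol. V_base = moles / 0.109 × 1000 = 130.3 mL.

V_{base} = 130.3 mL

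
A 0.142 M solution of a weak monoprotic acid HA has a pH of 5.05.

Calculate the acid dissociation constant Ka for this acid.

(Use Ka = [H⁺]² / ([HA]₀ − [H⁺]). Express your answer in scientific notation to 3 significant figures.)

[H⁺] = 10^(−pH) = 10^(−5.05) = 8.913e-06 M. For HA ⇌ H⁺ + A⁻, Ka = [H⁺][A⁻]/[HA] = [H⁺]² / ([HA]₀ − [H⁺]) = (8.913e-06)² / (0.142 − 8.913e-06) = 5.59e-10.

K_a = 5.59e-10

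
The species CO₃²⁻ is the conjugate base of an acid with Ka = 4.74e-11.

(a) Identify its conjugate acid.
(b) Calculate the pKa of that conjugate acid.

(a) The conjugate acid is formed by adding one H⁺ to CO₃²⁻, giving HCO₃⁻. (b) pKa = -log(Ka) = -log(4.74e-11) = 10.32.

Conjugate acid: HCO₃⁻; pK_a = 10.32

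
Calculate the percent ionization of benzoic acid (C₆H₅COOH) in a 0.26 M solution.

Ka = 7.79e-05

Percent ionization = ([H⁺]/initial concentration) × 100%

Using Ka equilibrium: x² + Ka×x - Ka×C = 0. Solving: [H⁺] = 4.4617e-03. Percent = (4.4617e-03/0.26) × 100

Percent ionization = 1.72%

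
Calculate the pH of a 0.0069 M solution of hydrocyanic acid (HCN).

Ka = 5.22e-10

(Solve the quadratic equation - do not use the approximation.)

x² + Ka×x - Ka×C = 0. Using quadratic formula: [H⁺] = 1.8976e-06

pH = 5.72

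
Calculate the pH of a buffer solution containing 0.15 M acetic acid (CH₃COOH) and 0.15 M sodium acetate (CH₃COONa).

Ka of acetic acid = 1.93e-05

pKa = -log(1.93e-05) = 4.71. pH = pKa + log([A⁻]/[HA]) = 4.71 + log(0.15/0.15)

pH = 4.71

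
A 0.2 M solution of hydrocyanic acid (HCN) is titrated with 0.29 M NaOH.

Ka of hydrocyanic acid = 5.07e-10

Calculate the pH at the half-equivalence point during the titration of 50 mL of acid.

At half-equivalence [HA] = [A⁻], so Henderson-Hasselbalch gives pH = pKa = -log(5.07e-10) = 9.29.

pH = pKa = 9.29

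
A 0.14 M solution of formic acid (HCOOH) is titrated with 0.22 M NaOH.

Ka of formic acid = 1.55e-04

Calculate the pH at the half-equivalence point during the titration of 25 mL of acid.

At half-equivalence [HA] = [A⁻], so Henderson-Hasselbalch gives pH = pKa = -log(1.55e-04) = 3.81.

pH = pKa = 3.81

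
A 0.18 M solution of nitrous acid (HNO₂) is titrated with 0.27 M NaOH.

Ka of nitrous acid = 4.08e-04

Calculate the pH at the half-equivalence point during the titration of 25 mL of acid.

At half-equivalence [HA] = [A⁻], so Henderson-Hasselbalch gives pH = pKa = -log(4.08e-04) = 3.39.

pH = pKa = 3.39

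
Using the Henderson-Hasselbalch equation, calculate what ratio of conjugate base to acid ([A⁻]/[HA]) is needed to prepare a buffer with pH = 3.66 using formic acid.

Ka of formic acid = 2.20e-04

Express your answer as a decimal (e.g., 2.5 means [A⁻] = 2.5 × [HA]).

pKa = -log(2.20e-04) = 3.6576. pH = pKa + log([A⁻]/[HA]), so log([A⁻]/[HA]) = pH − pKa = 3.66 − 3.6576 = 0.0024. [A⁻]/[HA] = 10^(0.0024) = 1.01

[A⁻]/[HA] = 1.01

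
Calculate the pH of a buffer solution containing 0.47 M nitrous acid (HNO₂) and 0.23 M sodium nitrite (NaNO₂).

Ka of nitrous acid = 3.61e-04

pKa = -log(3.61e-04) = 3.44. pH = pKa + log([A⁻]/[HA]) = 3.44 + log(0.23/0.47)

pH = 3.13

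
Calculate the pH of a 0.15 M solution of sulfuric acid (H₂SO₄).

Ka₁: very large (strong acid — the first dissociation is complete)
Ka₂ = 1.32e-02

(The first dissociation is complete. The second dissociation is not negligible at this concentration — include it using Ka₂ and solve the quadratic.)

First dissociation is complete: [H⁺]₀ = [HSO₄⁻]₀ = C = 0.15 M. Second dissociation HSO₄⁻ ⇌ H⁺ + SO₄²⁻: let x = [SO₄²⁻]. Ka₂ = (C + x)·x / (C − x) = 1.32e-02 → x² + (C + Ka₂)·x − Ka₂·C = 0 → x² + 0.16320·x − 1.980e-03 = 0. x = (−0.16320 + √(0.16320² + 4 × 1.980e-03)) / 2 = 1.1344e-02 M. [H⁺] = C + x = 0.15 + 1.1344e-02 = 1.6134e-01 M. pH = -log(1.6134e-01) = 0.79.

pH = 0.79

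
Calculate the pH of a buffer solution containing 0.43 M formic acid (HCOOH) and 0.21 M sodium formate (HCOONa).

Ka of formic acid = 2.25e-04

pKa = -log(2.25e-04) = 3.65. pH = pKa + log([A⁻]/[HA]) = 3.65 + log(0.21/0.43)

pH = 3.34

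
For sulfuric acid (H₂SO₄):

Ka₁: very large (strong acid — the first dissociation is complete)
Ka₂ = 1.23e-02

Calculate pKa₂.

pKa₂ = -log(Ka₂) = -log(1.23e-02) = 1.91.

pK_{a2} = 1.91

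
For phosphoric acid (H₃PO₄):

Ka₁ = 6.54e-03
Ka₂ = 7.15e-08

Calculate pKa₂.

pKa₂ = -log(Ka₂) = -log(7.15e-08) = 7.15.

pK_{a2} = 7.15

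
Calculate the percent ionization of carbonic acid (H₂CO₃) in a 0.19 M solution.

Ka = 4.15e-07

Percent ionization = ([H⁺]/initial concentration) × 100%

Using Ka equilibrium: x² + Ka×x - Ka×C = 0. Solving: [H⁺] = 2.8059e-04. Percent = (2.8059e-04/0.19) × 100

Percent ionization = 0.148%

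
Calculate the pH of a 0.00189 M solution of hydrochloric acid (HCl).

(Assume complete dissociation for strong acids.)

[H⁺] = 0.00189 M for strong acid. pH = -log[H⁺] = -log(0.00189)

pH = 2.72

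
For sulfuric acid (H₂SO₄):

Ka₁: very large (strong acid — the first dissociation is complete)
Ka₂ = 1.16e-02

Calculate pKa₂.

pKa₂ = -log(Ka₂) = -log(1.16e-02) = 1.94.

pK_{a2} = 1.94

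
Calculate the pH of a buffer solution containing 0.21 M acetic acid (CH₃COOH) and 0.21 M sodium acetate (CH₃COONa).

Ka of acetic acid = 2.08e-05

pKa = -log(2.08e-05) = 4.68. pH = pKa + log([A⁻]/[HA]) = 4.68 + log(0.21/0.21)

pH = 4.68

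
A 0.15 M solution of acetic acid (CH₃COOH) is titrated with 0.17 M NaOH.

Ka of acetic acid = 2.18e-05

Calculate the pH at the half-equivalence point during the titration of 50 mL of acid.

At half-equivalence [HA] = [A⁻], so Henderson-Hasselbalch gives pH = pKa = -log(2.18e-05) = 4.66.

pH = pKa = 4.66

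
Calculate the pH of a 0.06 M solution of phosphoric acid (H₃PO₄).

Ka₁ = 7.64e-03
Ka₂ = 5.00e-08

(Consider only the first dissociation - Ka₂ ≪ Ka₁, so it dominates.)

First dissociation dominates. From Ka₁ = [H⁺][HA⁻]/[H₂A], x² + Ka₁·x − Ka₁·C = 0 with C = 0.06 M and Ka₁ = 7.64e-03. Solving: [H⁺] = (−Ka₁ + √(Ka₁² + 4·Ka₁·C)) / 2 = 1.7928e-02 M. pH = -log(1.7928e-02) = 1.75.

pH = 1.75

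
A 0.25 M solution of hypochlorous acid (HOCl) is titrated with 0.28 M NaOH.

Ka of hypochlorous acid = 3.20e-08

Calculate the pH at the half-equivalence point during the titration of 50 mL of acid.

At half-equivalence [HA] = [A⁻], so Henderson-Hasselbalch gives pH = pKa = -log(3.20e-08) = 7.49.

pH = pKa = 7.49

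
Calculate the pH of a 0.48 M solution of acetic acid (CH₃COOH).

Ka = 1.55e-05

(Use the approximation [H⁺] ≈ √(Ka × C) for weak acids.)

[H⁺] = √(Ka × C) = √(1.55e-05 × 0.48) = 2.7276e-03. pH = -log(2.7276e-03)

pH = 2.56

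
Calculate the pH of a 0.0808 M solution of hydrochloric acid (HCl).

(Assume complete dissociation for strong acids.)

[H⁺] = 0.0808 M for strong acid. pH = -log[H⁺] = -log(0.0808)

pH = 1.09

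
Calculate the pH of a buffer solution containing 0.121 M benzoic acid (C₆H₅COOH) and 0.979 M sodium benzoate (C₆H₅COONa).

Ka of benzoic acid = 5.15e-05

pKa = -log(5.15e-05) = 4.29. pH = pKa + log([A⁻]/[HA]) = 4.29 + log(0.979/0.121)

pH = 5.20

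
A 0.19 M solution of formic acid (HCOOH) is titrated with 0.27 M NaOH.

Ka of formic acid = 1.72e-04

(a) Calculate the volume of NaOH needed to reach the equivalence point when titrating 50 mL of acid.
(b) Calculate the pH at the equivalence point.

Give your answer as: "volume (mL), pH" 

moles acid = 0.19 × 50/1000 = 0.0095 mol; V_base = moles/0.27 × 1000 = 35.2 mL. At equivalence only the conjugate base is present: [A⁻] = 0.0095/0.085 = 1.1152e-01 M. Kb = Kw/Ka = 5.81e-11; [OH⁻] = √(Kb × [A⁻]) = 2.5463e-06; pOH = 5.59; pH = 14 - pOH = 8.41.

V = 35.2 mL, pH = 8.41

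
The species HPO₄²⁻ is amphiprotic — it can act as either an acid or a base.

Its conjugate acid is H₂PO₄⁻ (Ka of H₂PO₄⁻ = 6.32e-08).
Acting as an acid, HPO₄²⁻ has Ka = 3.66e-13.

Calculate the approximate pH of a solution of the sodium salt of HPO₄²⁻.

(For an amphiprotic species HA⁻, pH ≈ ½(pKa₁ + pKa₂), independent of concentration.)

pKa₁ = -log(6.32e-08) = 7.20; pKa₂ = -log(3.66e-13) = 12.44. For an amphiprotic species, pH ≈ ½(pKa₁ + pKa₂) = ½(7.20 + 12.44) = 9.82.

pH = 9.82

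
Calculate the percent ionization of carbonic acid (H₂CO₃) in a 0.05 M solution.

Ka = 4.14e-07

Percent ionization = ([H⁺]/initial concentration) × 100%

Using Ka equilibrium: x² + Ka×x - Ka×C = 0. Solving: [H⁺] = 1.4367e-04. Percent = (1.4367e-04/0.05) × 100

Percent ionization = 0.287%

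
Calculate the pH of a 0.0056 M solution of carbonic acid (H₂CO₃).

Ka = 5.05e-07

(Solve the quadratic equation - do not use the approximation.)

x² + Ka×x - Ka×C = 0. Using quadratic formula: [H⁺] = 5.2927e-05

pH = 4.28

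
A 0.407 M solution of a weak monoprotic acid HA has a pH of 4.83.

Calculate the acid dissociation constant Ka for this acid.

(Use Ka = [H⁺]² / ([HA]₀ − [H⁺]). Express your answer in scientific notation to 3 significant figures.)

[H⁺] = 10^(−pH) = 10^(−4.83) = 1.479e-05 M. For HA ⇌ H⁺ + A⁻, Ka = [H⁺][A⁻]/[HA] = [H⁺]² / ([HA]₀ − [H⁺]) = (1.479e-05)² / (0.407 − 1.479e-05) = 5.38e-10.

K_a = 5.38e-10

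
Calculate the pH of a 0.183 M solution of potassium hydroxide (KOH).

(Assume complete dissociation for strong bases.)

[OH⁻] = 0.183 M for strong base. pOH = -log[OH⁻] = 0.74, pH = 14 - pOH

pH = 13.26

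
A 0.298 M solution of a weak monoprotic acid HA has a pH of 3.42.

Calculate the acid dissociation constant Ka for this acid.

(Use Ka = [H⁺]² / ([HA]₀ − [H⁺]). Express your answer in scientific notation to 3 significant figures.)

[H⁺] = 10^(−pH) = 10^(−3.42) = 3.802e-04 M. For HA ⇌ H⁺ + A⁻, Ka = [H⁺][A⁻]/[HA] = [H⁺]² / ([HA]₀ − [H⁺]) = (3.802e-04)² / (0.298 − 3.802e-04) = 4.86e-07.

K_a = 4.86e-07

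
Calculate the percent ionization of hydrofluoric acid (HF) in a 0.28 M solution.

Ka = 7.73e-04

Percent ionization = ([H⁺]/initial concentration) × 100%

Using Ka equilibrium: x² + Ka×x - Ka×C = 0. Solving: [H⁺] = 1.4330e-02. Percent = (1.4330e-02/0.28) × 100

Percent ionization = 5.12%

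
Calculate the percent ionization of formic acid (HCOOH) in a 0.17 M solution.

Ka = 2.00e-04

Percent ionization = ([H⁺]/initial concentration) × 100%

Using Ka equilibrium: x² + Ka×x - Ka×C = 0. Solving: [H⁺] = 5.7318e-03. Percent = (5.7318e-03/0.17) × 100

Percent ionization = 3.37%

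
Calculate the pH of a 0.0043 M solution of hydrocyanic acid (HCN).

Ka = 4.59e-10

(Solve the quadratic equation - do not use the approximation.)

x² + Ka×x - Ka×C = 0. Using quadratic formula: [H⁺] = 1.4047e-06

pH = 5.85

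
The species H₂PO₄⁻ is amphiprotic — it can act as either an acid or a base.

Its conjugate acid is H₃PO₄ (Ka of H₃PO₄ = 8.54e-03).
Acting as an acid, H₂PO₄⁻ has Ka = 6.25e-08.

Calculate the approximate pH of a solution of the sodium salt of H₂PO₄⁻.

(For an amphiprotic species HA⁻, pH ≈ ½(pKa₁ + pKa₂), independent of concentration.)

pKa₁ = -log(8.54e-03) = 2.07; pKa₂ = -log(6.25e-08) = 7.20. For an amphiprotic species, pH ≈ ½(pKa₁ + pKa₂) = ½(2.07 + 7.20) = 4.64.

pH = 4.64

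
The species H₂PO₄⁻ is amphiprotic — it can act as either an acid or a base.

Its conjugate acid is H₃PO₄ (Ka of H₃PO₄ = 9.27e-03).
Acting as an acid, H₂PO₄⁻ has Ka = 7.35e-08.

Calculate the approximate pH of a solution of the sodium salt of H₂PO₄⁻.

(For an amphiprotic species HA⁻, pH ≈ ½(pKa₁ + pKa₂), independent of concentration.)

pKa₁ = -log(9.27e-03) = 2.03; pKa₂ = -log(7.35e-08) = 7.13. For an amphiprotic species, pH ≈ ½(pKa₁ + pKa₂) = ½(2.03 + 7.13) = 4.58.

pH = 4.58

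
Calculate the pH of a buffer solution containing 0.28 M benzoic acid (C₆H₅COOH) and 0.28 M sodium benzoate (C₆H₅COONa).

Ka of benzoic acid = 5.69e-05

pKa = -log(5.69e-05) = 4.24. pH = pKa + log([A⁻]/[HA]) = 4.24 + log(0.28/0.28)

pH = 4.24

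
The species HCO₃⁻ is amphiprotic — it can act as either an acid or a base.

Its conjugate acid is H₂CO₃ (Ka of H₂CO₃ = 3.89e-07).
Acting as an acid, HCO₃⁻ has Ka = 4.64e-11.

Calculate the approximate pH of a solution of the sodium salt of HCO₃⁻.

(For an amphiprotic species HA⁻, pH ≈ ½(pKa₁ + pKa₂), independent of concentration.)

pKa₁ = -log(3.89e-07) = 6.41; pKa₂ = -log(4.64e-11) = 10.33. For an amphiprotic species, pH ≈ ½(pKa₁ + pKa₂) = ½(6.41 + 10.33) = 8.37.

pH = 8.37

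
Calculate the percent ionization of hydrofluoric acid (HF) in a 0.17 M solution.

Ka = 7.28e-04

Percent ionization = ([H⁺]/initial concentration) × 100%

Using Ka equilibrium: x² + Ka×x - Ka×C = 0. Solving: [H⁺] = 1.0767e-02. Percent = (1.0767e-02/0.17) × 100

Percent ionization = 6.33%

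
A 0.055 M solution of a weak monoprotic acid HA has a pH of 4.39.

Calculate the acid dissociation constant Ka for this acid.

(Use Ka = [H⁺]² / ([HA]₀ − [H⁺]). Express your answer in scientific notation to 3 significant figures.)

[H⁺] = 10^(−pH) = 10^(−4.39) = 4.074e-05 M. For HA ⇌ H⁺ + A⁻, Ka = [H⁺][A⁻]/[HA] = [H⁺]² / ([HA]₀ − [H⁺]) = (4.074e-05)² / (0.055 − 4.074e-05) = 3.02e-08.

K_a = 3.02e-08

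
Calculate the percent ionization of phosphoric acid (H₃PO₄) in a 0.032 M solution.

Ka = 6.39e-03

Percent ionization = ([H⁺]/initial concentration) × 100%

Using Ka equilibrium: x² + Ka×x - Ka×C = 0. Solving: [H⁺] = 1.1457e-02. Percent = (1.1457e-02/0.032) × 100

Percent ionization = 35.8%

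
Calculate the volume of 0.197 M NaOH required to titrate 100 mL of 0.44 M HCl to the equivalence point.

At equivalence: moles acid = moles base. moles HCl = 0.44 × 100/1000 = 0.044 mol. V_base = moles / 0.197 × 1000 = 223.4 mL.

V_{base} = 223.4 mL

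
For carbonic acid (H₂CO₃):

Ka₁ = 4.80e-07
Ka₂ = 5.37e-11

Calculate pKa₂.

pKa₂ = -log(Ka₂) = -log(5.37e-11) = 10.27.

pK_{a2} = 10.27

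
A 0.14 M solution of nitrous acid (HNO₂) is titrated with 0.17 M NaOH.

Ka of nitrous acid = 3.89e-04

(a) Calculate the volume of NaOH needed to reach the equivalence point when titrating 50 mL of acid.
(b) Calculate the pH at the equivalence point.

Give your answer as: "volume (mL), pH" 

moles acid = 0.14 × 50/1000 = 0.007 mol; V_base = moles/0.17 × 1000 = 41.2 mL. At equivalence only the conjugate base is present: [A⁻] = 0.007/0.091 = 7.6774e-02 M. Kb = Kw/Ka = 2.57e-11; [OH⁻] = √(Kb × [A⁻]) = 1.4049e-06; pOH = 5.85; pH = 14 - pOH = 8.15.

V = 41.2 mL, pH = 8.15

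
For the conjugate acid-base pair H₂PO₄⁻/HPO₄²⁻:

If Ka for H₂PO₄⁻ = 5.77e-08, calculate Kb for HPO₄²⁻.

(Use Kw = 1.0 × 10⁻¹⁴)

For a conjugate pair Ka × Kb = Kw, so Kb = Kw/Ka = 1.0 × 10⁻¹⁴ / 5.77e-08 = 1.73e-07.

K_b = 1.73e-07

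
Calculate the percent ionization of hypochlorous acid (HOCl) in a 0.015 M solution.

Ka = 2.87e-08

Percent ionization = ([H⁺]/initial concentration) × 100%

Using Ka equilibrium: x² + Ka×x - Ka×C = 0. Solving: [H⁺] = 2.0734e-05. Percent = (2.0734e-05/0.015) × 100

Percent ionization = 0.138%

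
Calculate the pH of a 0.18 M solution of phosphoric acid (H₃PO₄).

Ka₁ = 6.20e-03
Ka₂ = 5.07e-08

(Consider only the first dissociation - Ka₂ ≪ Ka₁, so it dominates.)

First dissociation dominates. From Ka₁ = [H⁺][HA⁻]/[H₂A], x² + Ka₁·x − Ka₁·C = 0 with C = 0.18 M and Ka₁ = 6.20e-03. Solving: [H⁺] = (−Ka₁ + √(Ka₁² + 4·Ka₁·C)) / 2 = 3.0450e-02 M. pH = -log(3.0450e-02) = 1.52.

pH = 1.52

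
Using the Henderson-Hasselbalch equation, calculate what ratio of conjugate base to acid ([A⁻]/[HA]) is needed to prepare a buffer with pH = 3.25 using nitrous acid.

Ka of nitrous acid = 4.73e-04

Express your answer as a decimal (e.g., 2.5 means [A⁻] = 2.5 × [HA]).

pKa = -log(4.73e-04) = 3.3251. pH = pKa + log([A⁻]/[HA]), so log([A⁻]/[HA]) = pH − pKa = 3.25 − 3.3251 = -0.0751. [A⁻]/[HA] = 10^(-0.0751) = 0.841

[A⁻]/[HA] = 0.841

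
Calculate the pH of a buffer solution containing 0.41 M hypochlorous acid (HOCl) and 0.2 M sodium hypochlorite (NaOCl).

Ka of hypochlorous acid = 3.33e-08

pKa = -log(3.33e-08) = 7.48. pH = pKa + log([A⁻]/[HA]) = 7.48 + log(0.2/0.41)

pH = 7.17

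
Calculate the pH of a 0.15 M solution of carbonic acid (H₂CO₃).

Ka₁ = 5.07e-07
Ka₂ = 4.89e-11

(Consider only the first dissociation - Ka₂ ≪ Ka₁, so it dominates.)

First dissociation dominates. From Ka₁ = [H⁺][HA⁻]/[H₂A], x² + Ka₁·x − Ka₁·C = 0 with C = 0.15 M and Ka₁ = 5.07e-07. Solving: [H⁺] = (−Ka₁ + √(Ka₁² + 4·Ka₁·C)) / 2 = 2.7552e-04 M. pH = -log(2.7552e-04) = 3.56.

pH = 3.56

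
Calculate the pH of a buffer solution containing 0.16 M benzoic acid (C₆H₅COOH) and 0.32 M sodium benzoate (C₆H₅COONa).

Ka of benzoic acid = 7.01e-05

pKa = -log(7.01e-05) = 4.15. pH = pKa + log([A⁻]/[HA]) = 4.15 + log(0.32/0.16)

pH = 4.46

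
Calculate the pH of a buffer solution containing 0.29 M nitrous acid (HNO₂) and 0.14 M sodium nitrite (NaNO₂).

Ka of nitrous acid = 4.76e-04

pKa = -log(4.76e-04) = 3.32. pH = pKa + log([A⁻]/[HA]) = 3.32 + log(0.14/0.29)

pH = 3.01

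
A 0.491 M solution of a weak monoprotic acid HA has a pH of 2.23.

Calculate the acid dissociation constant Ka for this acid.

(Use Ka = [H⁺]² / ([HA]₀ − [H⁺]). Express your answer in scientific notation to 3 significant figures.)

[H⁺] = 10^(−pH) = 10^(−2.23) = 5.888e-03 M. For HA ⇌ H⁺ + A⁻, Ka = [H⁺][A⁻]/[HA] = [H⁺]² / ([HA]₀ − [H⁺]) = (5.888e-03)² / (0.491 − 5.888e-03) = 7.15e-05.

K_a = 7.15e-05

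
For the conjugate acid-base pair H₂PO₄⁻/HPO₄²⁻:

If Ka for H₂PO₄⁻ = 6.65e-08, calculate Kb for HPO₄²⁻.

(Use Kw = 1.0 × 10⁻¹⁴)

For a conjugate pair Ka × Kb = Kw, so Kb = Kw/Ka = 1.0 × 10⁻¹⁴ / 6.65e-08 = 1.50e-07.

K_b = 1.50e-07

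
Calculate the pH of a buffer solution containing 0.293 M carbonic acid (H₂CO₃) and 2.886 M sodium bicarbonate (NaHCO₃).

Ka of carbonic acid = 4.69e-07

pKa = -log(4.69e-07) = 6.33. pH = pKa + log([A⁻]/[HA]) = 6.33 + log(2.886/0.293)

pH = 7.32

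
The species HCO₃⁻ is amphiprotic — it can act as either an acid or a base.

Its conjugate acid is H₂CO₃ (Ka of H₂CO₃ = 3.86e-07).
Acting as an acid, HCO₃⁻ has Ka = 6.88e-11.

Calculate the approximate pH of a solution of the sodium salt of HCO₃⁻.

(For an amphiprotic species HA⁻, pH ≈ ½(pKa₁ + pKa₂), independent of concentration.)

pKa₁ = -log(3.86e-07) = 6.41; pKa₂ = -log(6.88e-11) = 10.16. For an amphiprotic species, pH ≈ ½(pKa₁ + pKa₂) = ½(6.41 + 10.16) = 8.29.

pH = 8.29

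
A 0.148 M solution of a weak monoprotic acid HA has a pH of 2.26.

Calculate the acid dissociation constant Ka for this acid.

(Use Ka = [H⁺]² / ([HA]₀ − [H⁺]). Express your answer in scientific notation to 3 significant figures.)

[H⁺] = 10^(−pH) = 10^(−2.26) = 5.495e-03 M. For HA ⇌ H⁺ + A⁻, Ka = [H⁺][A⁻]/[HA] = [H⁺]² / ([HA]₀ − [H⁺]) = (5.495e-03)² / (0.148 − 5.495e-03) = 2.12e-04.

K_a = 2.12e-04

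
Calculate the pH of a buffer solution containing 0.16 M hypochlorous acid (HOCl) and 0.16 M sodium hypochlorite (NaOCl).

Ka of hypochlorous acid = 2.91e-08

pKa = -log(2.91e-08) = 7.54. pH = pKa + log([A⁻]/[HA]) = 7.54 + log(0.16/0.16)

pH = 7.54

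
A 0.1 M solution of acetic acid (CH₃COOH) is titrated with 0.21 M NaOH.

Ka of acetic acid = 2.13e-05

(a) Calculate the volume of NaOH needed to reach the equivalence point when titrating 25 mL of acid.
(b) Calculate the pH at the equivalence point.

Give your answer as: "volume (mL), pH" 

moles acid = 0.1 × 25/1000 = 0.0025 mol; V_base = moles/0.21 × 1000 = 11.9 mL. At equivalence only the conjugate base is present: [A⁻] = 0.0025/0.037 = 6.7742e-02 M. Kb = Kw/Ka = 4.69e-10; [OH⁻] = √(Kb × [A⁻]) = 5.6395e-06; pOH = 5.25; pH = 14 - pOH = 8.75.

V = 11.9 mL, pH = 8.75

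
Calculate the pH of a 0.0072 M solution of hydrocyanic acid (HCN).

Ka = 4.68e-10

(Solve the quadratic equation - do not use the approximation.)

x² + Ka×x - Ka×C = 0. Using quadratic formula: [H⁺] = 1.8354e-06

pH = 5.74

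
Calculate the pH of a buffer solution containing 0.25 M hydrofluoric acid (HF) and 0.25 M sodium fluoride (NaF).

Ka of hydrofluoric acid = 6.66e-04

pKa = -log(6.66e-04) = 3.18. pH = pKa + log([A⁻]/[HA]) = 3.18 + log(0.25/0.25)

pH = 3.18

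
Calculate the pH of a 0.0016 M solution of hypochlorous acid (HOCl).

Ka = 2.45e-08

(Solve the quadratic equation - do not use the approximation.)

x² + Ka×x - Ka×C = 0. Using quadratic formula: [H⁺] = 6.2488e-06

pH = 5.20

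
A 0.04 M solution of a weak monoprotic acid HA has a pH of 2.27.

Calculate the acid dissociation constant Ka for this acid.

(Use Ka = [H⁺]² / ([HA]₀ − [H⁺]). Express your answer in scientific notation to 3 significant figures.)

[H⁺] = 10^(−pH) = 10^(−2.27) = 5.370e-03 M. For HA ⇌ H⁺ + A⁻, Ka = [H⁺][A⁻]/[HA] = [H⁺]² / ([HA]₀ − [H⁺]) = (5.370e-03)² / (0.04 − 5.370e-03) = 8.33e-04.

K_a = 8.33e-04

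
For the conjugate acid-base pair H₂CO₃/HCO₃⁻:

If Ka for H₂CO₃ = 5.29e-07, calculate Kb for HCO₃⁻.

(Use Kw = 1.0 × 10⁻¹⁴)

For a conjugate pair Ka × Kb = Kw, so Kb = Kw/Ka = 1.0 × 10⁻¹⁴ / 5.29e-07 = 1.89e-08.

K_b = 1.89e-08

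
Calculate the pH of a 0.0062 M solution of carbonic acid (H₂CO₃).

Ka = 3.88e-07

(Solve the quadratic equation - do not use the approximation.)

x² + Ka×x - Ka×C = 0. Using quadratic formula: [H⁺] = 4.8853e-05

pH = 4.31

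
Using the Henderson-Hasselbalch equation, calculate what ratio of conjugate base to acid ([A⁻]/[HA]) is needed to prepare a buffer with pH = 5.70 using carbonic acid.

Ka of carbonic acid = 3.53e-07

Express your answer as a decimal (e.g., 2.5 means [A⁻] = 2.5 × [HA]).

pKa = -log(3.53e-07) = 6.4522. pH = pKa + log([A⁻]/[HA]), so log([A⁻]/[HA]) = pH − pKa = 5.70 − 6.4522 = -0.7522. [A⁻]/[HA] = 10^(-0.7522) = 0.177

[A⁻]/[HA] = 0.177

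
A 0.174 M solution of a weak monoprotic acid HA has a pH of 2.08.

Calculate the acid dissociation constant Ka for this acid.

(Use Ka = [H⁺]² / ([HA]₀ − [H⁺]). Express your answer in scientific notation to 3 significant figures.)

[H⁺] = 10^(−pH) = 10^(−2.08) = 8.318e-03 M. For HA ⇌ H⁺ + A⁻, Ka = [H⁺][A⁻]/[HA] = [H⁺]² / ([HA]₀ − [H⁺]) = (8.318e-03)² / (0.174 − 8.318e-03) = 4.18e-04.

K_a = 4.18e-04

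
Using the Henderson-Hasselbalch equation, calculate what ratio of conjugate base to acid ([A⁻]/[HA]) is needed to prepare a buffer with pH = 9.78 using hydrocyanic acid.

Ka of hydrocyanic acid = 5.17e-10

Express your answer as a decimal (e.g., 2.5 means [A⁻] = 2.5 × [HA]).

pKa = -log(5.17e-10) = 9.2865. pH = pKa + log([A⁻]/[HA]), so log([A⁻]/[HA]) = pH − pKa = 9.78 − 9.2865 = 0.4935. [A⁻]/[HA] = 10^(0.4935) = 3.12

[A⁻]/[HA] = 3.12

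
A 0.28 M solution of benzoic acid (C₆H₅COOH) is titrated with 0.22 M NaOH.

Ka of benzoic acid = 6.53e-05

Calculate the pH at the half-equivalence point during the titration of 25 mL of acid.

At half-equivalence [HA] = [A⁻], so Henderson-Hasselbalch gives pH = pKa = -log(6.53e-05) = 4.19.

pH = pKa = 4.19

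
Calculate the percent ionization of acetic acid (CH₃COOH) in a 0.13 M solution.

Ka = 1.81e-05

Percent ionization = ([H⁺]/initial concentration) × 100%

Using Ka equilibrium: x² + Ka×x - Ka×C = 0. Solving: [H⁺] = 1.5249e-03. Percent = (1.5249e-03/0.13) × 100

Percent ionization = 1.17%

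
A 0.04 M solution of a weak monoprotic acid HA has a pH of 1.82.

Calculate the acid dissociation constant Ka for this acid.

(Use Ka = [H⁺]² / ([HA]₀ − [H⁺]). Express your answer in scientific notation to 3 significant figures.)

[H⁺] = 10^(−pH) = 10^(−1.82) = 1.514e-02 M. For HA ⇌ H⁺ + A⁻, Ka = [H⁺][A⁻]/[HA] = [H⁺]² / ([HA]₀ − [H⁺]) = (1.514e-02)² / (0.04 − 1.514e-02) = 9.21e-03.

K_a = 9.21e-03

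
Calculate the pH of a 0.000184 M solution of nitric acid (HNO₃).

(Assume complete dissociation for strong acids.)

[H⁺] = 0.000184 M for strong acid. pH = -log[H⁺] = -log(0.000184)

pH = 3.74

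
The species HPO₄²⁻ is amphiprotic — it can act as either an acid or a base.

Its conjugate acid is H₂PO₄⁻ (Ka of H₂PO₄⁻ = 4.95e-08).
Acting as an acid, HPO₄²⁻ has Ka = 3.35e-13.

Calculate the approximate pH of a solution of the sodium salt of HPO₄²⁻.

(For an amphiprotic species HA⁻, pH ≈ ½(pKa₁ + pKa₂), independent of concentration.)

pKa₁ = -log(4.95e-08) = 7.31; pKa₂ = -log(3.35e-13) = 12.47. For an amphiprotic species, pH ≈ ½(pKa₁ + pKa₂) = ½(7.31 + 12.47) = 9.89.

pH = 9.89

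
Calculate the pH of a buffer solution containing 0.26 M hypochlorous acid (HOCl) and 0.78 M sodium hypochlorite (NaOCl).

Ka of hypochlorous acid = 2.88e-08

pKa = -log(2.88e-08) = 7.54. pH = pKa + log([A⁻]/[HA]) = 7.54 + log(0.78/0.26)

pH = 8.02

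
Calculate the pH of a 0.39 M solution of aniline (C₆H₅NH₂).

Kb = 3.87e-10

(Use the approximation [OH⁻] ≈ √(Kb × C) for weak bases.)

[OH⁻] = √(Kb × C) = √(3.87e-10 × 0.39) = 1.2285e-05. pOH = 4.91, pH = 14 - pOH

pH = 9.09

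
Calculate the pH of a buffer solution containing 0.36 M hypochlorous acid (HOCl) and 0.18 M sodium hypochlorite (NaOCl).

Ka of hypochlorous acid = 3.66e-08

pKa = -log(3.66e-08) = 7.44. pH = pKa + log([A⁻]/[HA]) = 7.44 + log(0.18/0.36)

pH = 7.14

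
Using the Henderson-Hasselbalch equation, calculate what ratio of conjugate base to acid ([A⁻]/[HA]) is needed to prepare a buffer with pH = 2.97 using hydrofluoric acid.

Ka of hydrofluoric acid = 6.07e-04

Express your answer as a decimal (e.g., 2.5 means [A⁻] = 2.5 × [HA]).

pKa = -log(6.07e-04) = 3.2168. pH = pKa + log([A⁻]/[HA]), so log([A⁻]/[HA]) = pH − pKa = 2.97 − 3.2168 = -0.2468. [A⁻]/[HA] = 10^(-0.2468) = 0.566

[A⁻]/[HA] = 0.566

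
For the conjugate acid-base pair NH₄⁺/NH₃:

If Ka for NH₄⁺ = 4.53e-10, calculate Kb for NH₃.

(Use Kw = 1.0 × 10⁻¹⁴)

For a conjugate pair Ka × Kb = Kw, so Kb = Kw/Ka = 1.0 × 10⁻¹⁴ / 4.53e-10 = 2.21e-05.

K_b = 2.21e-05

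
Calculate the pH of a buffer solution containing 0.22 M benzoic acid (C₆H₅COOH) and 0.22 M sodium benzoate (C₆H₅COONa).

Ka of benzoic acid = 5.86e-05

pKa = -log(5.86e-05) = 4.23. pH = pKa + log([A⁻]/[HA]) = 4.23 + log(0.22/0.22)

pH = 4.23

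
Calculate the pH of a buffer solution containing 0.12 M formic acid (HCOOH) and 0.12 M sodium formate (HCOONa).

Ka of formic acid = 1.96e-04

pKa = -log(1.96e-04) = 3.71. pH = pKa + log([A⁻]/[HA]) = 3.71 + log(0.12/0.12)

pH = 3.71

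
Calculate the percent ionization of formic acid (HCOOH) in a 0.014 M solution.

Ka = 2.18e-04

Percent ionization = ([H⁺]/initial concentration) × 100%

Using Ka equilibrium: x² + Ka×x - Ka×C = 0. Solving: [H⁺] = 1.6414e-03. Percent = (1.6414e-03/0.014) × 100

Percent ionization = 11.7%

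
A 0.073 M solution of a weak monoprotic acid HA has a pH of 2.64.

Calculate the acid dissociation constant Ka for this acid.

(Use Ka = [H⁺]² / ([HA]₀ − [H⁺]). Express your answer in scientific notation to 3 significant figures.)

[H⁺] = 10^(−pH) = 10^(−2.64) = 2.291e-03 M. For HA ⇌ H⁺ + A⁻, Ka = [H⁺][A⁻]/[HA] = [H⁺]² / ([HA]₀ − [H⁺]) = (2.291e-03)² / (0.073 − 2.291e-03) = 7.42e-05.

K_a = 7.42e-05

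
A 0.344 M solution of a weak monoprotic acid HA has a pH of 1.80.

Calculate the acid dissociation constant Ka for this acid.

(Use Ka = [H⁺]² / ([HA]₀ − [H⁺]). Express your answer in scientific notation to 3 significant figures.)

[H⁺] = 10^(−pH) = 10^(−1.80) = 1.585e-02 M. For HA ⇌ H⁺ + A⁻, Ka = [H⁺][A⁻]/[HA] = [H⁺]² / ([HA]₀ − [H⁺]) = (1.585e-02)² / (0.344 − 1.585e-02) = 7.65e-04.

K_a = 7.65e-04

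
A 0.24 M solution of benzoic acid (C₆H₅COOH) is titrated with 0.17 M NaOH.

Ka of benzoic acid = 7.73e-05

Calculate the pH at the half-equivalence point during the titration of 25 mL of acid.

At half-equivalence [HA] = [A⁻], so Henderson-Hasselbalch gives pH = pKa = -log(7.73e-05) = 4.11.

pH = pKa = 4.11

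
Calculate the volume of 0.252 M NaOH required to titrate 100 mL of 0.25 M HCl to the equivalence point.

At equivalence: moles acid = moles base. moles HCl = 0.25 × 100/1000 = 0.025 mol. V_base = moles / 0.252 × 1000 = 99.2 mL.

V_{base} = 99.2 mL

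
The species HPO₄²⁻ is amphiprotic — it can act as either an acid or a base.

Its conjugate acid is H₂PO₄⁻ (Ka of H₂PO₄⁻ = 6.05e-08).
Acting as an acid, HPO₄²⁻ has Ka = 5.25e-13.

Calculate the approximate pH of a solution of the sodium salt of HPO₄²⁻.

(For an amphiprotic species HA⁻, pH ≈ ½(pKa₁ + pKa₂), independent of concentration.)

pKa₁ = -log(6.05e-08) = 7.22; pKa₂ = -log(5.25e-13) = 12.28. For an amphiprotic species, pH ≈ ½(pKa₁ + pKa₂) = ½(7.22 + 12.28) = 9.75.

pH = 9.75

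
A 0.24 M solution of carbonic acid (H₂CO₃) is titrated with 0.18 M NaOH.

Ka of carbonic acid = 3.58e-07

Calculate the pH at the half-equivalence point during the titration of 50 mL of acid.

At half-equivalence [HA] = [A⁻], so Henderson-Hasselbalch gives pH = pKa = -log(3.58e-07) = 6.45.

pH = pKa = 6.45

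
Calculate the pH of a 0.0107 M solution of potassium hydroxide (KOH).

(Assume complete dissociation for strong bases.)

[OH⁻] = 0.0107 M for strong base. pOH = -log[OH⁻] = 1.97, pH = 14 - pOH

pH = 12.03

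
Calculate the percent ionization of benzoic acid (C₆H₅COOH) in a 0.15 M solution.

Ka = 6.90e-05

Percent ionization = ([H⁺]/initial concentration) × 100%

Using Ka equilibrium: x² + Ka×x - Ka×C = 0. Solving: [H⁺] = 3.1828e-03. Percent = (3.1828e-03/0.15) × 100

Percent ionization = 2.12%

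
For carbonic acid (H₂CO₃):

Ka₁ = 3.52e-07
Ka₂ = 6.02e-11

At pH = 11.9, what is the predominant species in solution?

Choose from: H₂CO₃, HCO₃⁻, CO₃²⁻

pKa₁ = 6.45, pKa₂ = 10.22. For a polyprotic acid the predominant species crosses at each pKa: below pKa_n the protonated form dominates, above it the deprotonated form does. At pH = 11.9, the predominant species is CO₃²⁻.

CO₃²⁻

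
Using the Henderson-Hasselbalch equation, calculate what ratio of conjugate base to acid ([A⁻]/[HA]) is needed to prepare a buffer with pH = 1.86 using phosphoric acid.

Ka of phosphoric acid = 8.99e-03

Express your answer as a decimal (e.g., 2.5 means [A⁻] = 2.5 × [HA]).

pKa = -log(8.99e-03) = 2.0462. pH = pKa + log([A⁻]/[HA]), so log([A⁻]/[HA]) = pH − pKa = 1.86 − 2.0462 = -0.1862. [A⁻]/[HA] = 10^(-0.1862) = 0.651

[A⁻]/[HA] = 0.651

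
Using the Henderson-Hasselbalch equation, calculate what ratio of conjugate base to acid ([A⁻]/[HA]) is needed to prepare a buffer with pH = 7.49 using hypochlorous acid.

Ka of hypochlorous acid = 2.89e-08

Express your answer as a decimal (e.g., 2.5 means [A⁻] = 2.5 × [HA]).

pKa = -log(2.89e-08) = 7.5391. pH = pKa + log([A⁻]/[HA]), so log([A⁻]/[HA]) = pH − pKa = 7.49 − 7.5391 = -0.0491. [A⁻]/[HA] = 10^(-0.0491) = 0.893

[A⁻]/[HA] = 0.893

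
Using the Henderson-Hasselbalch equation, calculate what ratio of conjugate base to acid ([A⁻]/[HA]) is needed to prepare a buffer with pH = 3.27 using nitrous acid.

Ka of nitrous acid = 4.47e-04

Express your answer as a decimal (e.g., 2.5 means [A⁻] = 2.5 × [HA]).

pKa = -log(4.47e-04) = 3.3497. pH = pKa + log([A⁻]/[HA]), so log([A⁻]/[HA]) = pH − pKa = 3.27 − 3.3497 = -0.0797. [A⁻]/[HA] = 10^(-0.0797) = 0.832

[A⁻]/[HA] = 0.832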